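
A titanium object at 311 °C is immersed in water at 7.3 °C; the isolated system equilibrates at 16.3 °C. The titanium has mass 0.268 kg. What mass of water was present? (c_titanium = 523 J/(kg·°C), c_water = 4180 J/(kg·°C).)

|Q_titanium| = |Q_water|:
0.268·523·(311 − 16.3) = m·4180·(16.3 − 7.3)
37620 m = 41306  ⇒  m ≈ 1.098 kg

m ≈ 1.1 kg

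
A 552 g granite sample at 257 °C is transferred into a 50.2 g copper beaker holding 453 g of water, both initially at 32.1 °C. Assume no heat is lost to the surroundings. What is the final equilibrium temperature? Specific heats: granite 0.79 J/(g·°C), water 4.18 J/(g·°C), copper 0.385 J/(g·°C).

Taking heat into each body as positive, Σ m c ΔT = 0:
552×0.79×(T − 257) + 453×4.18×(T − 32.1) + 50.2×0.385×(T − 32.1) = 0
2348.9 T = 173476
T = 173476 / 2348.9 = 73.9 °C

T_f ≈ 73.9 °C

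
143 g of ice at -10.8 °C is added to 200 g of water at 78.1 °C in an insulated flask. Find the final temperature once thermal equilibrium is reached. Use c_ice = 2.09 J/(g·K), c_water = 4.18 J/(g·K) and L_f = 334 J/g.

T_f ≈ 10.0 °C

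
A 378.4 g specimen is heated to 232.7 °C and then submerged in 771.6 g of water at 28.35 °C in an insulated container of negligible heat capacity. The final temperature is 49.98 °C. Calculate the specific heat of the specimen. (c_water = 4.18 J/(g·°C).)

c ≈ 1.01 J/(g·°C)

Heat lost by the specimen = heat gained by the water:
378.4×c×(232.7 − 49.98) = 771.6×4.18×(49.98 − 28.35)
69141 c = 69763  ⇒  c ≈ 1.009 J/(g·°C)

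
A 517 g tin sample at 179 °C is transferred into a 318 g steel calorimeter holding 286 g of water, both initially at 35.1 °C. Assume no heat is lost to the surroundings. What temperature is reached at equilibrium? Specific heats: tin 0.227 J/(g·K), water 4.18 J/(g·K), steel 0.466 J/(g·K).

Taking heat into each body as positive, Σ m c ΔT = 0:
517*0.227*(T − 179) + 286*4.18*(T − 35.1) + 318*0.466*(T − 35.1) = 0
117.36(T − 179) + 1195.5(T − 35.1) + 148.19(T − 35.1) = 0
1461 T = 68170
T = 68170/1461 ≈ 46.66 °C

T_f ≈ 46.7 °C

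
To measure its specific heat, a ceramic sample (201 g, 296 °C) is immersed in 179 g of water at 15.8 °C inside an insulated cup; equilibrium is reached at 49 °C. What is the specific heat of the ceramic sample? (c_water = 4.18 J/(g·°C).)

c ≈ 0.5 J/(g·°C)

Heat lost by the ceramic sample = heat gained by the water:
201·c·(296 − 49) = 179·4.18·(49 − 15.8)
49647 c = 24841  ⇒  c ≈ 0.5004 J/(g·°C)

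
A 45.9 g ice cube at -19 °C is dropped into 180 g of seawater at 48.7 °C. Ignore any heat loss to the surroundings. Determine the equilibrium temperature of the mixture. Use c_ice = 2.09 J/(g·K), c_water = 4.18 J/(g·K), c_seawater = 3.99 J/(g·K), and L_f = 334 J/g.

T_f ≈ 19.6 °C

Energy conservation, ΣQ = 0:
ice -19→0 °C: 45.9×2.09×19 = 1822.7; latent heat to melt: 45.9×334 = 15331; warm the meltwater: 191.86 T; seawater cools: 180×3.99×(T − 48.7) = 718.2(T − 48.7)
910.06 T = 34976 − 17153 = 17823
T ≈ 19.58 °C. Since T > 0 °C, the all-ice-melts assumption holds.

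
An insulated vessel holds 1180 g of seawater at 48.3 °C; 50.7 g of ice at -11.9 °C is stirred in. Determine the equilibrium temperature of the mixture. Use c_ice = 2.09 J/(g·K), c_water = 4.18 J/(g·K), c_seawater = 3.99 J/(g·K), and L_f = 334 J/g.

T_f ≈ 42.5 °C

Conservation of energy gives ΣQ = 0:
warm ice to 0 °C: 50.7·2.09·(0 − (-11.9)) = 1261; melt ice: 50.7·334 = 16934; meltwater 0→T: 50.7·4.18·T = 211.93 T; seawater: 4708.2(T − 48.3)
4920.1 T = 227406 − 18195 = 209211
T ≈ 42.52 °C — above 0 °C, consistent with complete melting.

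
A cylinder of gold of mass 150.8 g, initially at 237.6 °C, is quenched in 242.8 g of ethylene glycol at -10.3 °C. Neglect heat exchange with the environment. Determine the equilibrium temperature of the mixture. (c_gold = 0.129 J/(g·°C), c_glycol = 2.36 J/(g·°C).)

T_f ≈ -2.2 °C

Setting the total heat transfer to zero:
150.8*0.129*(T − 237.6) + 242.8*2.36*(T − (-10.3)) = 0
19.45(T − 237.6) + 573.01(T − (-10.3)) = 0
592.46 T = -1279.9
T ≈ -2.16 °C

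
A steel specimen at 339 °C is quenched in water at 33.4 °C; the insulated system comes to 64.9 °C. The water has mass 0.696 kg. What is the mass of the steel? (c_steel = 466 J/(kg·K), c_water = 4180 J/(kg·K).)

Setting the total heat transfer to zero:
m×466×(64.9 − 339) + 0.696×4180×(64.9 − 33.4) = 0
-127731 m = -91642
m = -91642/-127731 ≈ 0.7175 kg

m ≈ 0.717 kg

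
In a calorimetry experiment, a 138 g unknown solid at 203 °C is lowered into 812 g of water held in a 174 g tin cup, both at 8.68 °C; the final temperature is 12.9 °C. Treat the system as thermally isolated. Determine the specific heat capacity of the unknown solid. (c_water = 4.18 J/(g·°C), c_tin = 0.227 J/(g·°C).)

c ≈ 0.552 J/(g·°C)

Conservation of energy gives ΣQ = 0:
138×c×(12.9 − 203) + 812×4.18×(12.9 − 8.68) + 174×0.227×(12.9 − 8.68) = 0
-26234 c = -14490
c = -14490/-26234 ≈ 0.5523 J/(g·°C)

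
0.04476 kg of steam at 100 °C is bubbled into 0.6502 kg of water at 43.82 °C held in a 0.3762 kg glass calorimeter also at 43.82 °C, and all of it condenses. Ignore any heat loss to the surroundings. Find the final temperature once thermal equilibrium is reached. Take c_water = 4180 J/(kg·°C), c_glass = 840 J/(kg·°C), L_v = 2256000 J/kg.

T_f ≈ 78.4 °C

Setting the total heat transfer to zero:
latent heat released on condensation: 0.04476·2256000 = 100979; condensate cools 100→T: 0.04476·4180·(T − 100) = 187.1(T − 100); original water: 2717.8(T − 43.82); glass cup: 0.3762·840·(T − 43.82) = 316.01(T − 43.82)
3220.9 T = 100979 + 18710 + 132943 = 252631
T ≈ 78.43 °C, under the boiling point, so the assumption holds.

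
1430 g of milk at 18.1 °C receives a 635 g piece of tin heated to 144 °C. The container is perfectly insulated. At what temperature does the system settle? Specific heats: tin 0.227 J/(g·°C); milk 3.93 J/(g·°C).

Conservation of energy gives ΣQ = 0:
635·0.227·(T − 144) + 1430·3.93·(T − 18.1) = 0
144.15(T − 144) + 5619.9(T − 18.1) = 0
5764 T = 122477
T = 122477/5764 ≈ 21.25 °C

T_f ≈ 21.2 °C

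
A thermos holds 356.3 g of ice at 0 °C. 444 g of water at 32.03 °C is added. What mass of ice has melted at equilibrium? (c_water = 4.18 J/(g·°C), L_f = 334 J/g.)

Cooling the water to 0 °C releases 444·4.18·32.03 = 59445 J.
To melt every bit of ice: 356.3·334 = 119004 J.
Since 59445 < 119004 J, not all the ice melts; equilibrium is at 0 °C.
Mass melted = 59445/334 ≈ 178 g.

m_melted ≈ 178 g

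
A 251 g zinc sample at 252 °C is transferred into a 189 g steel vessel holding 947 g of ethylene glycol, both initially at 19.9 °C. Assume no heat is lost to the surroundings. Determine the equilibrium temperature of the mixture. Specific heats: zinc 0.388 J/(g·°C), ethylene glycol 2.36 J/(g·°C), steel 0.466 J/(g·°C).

Energy conservation, ΣQ = 0:
251*0.388*(T − 252) + 947*2.36*(T − 19.9) + 189*0.466*(T − 19.9) = 0
97.39(T − 252) + 2234.9(T − 19.9) + 88.07(T − 19.9) = 0
2420.4 T = 70769
T = 70769 / 2420.4 = 29.2 °C

T_f ≈ 29.2 °C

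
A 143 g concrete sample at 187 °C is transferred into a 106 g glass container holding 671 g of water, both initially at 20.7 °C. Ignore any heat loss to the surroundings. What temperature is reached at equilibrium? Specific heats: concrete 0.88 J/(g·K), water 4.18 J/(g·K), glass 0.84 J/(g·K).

T_f ≈ 27.6 °C

T_f = Σ m_i c_i T_i / Σ m_i c_i:
T_f = (125.84*187 + 2804.8*20.7 + 89.04*20.7) / (125.84 + 2804.8 + 89.04)
    = 83434 / 3019.7 ≈ 27.63 °C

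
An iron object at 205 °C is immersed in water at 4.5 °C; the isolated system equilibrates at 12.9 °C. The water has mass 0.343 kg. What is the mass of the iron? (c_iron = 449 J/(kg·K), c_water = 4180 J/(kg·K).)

m ≈ 0.14 kg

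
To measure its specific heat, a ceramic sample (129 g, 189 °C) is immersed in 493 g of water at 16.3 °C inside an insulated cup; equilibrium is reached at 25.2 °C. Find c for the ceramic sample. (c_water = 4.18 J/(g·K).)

Heat lost by the ceramic sample = heat gained by the water:
129·c·(189 − 25.2) = 493·4.18·(25.2 − 16.3)
21130 c = 18341  ⇒  c ≈ 0.868 J/(g·K)

c ≈ 0.868 J/(g·K)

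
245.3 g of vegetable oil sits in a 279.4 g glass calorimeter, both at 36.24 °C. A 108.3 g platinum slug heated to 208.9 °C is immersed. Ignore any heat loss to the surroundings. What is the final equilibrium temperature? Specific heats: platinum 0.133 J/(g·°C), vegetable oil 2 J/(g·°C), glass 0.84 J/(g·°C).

T_f ≈ 39.6 °C

Let T be the final temperature. ΣQ_i = 0:
108.3×0.133×(T − 208.9) + 245.3×2×(T − 36.24) + 279.4×0.84×(T − 36.24) = 0
(14.4 + 490.6 + 234.7) T = 14.4×208.9 + 490.6×36.24 + 234.7×36.24
T = 29294/739.7 ≈ 39.60 °C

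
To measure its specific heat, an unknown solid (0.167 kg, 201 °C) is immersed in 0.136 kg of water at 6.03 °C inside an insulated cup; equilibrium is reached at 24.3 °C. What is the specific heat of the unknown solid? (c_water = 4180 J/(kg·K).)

c ≈ 352 J/(kg·K)

Heat gained plus heat lost sum to zero:
0.167×c×(24.3 − 201) + 0.136×4180×(24.3 − 6.03) = 0
-29.51 c = -10386
c = -10386/-29.51 ≈ 352 J/(kg·K)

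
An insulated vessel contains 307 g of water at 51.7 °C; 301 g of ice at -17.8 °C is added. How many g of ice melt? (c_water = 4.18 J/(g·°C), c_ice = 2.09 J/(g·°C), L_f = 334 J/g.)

m_melted ≈ 165 g

Cooling the water to 0 °C releases 307×4.18×51.7 = 66345 J.
Warming the ice to 0 °C takes 301×2.09×17.8 = 11198 J, leaving 55147 J for melting.
Fully melting the ice requires m_ice L_f = 301×334 = 100534 J.
Since 55147 < 100534 J, not all the ice melts; equilibrium is at 0 °C.
m_melt = 55147 / L_f = 165.1 g.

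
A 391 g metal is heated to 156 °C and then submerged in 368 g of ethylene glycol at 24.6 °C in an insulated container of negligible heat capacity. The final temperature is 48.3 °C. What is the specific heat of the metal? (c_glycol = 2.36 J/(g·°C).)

Net heat exchanged in the isolated system is zero:
391×c×(48.3 − 156) + 368×2.36×(48.3 − 24.6) = 0
-42111 c = -20583
c = -20583/-42111 ≈ 0.4888 J/(g·°C)

c ≈ 0.489 J/(g·°C)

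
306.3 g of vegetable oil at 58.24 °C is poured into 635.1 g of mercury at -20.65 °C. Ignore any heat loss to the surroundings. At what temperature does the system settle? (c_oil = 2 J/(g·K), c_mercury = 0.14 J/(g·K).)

T_f = Σ m_i c_i T_i / Σ m_i c_i:
T_f = (612.6·58.24 + 88.91·(-20.65)) / (612.6 + 88.91)
    = 33842 / 701.51 ≈ 48.24 °C

T_f ≈ 48.2 °C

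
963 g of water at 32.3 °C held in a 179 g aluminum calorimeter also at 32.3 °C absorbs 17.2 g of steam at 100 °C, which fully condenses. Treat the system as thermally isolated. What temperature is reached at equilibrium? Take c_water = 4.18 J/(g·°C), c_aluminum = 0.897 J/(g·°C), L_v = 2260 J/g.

T_f ≈ 42.6 °C

Taking heat into each body as positive, Σ m c ΔT = 0:
steam→water at 100 °C releases m L_v = 17.2·2260 = 38872
  condensed water 100 °C→T: 71.9(T − 100)
  original water: 4025.3(T − 32.3)
  cup: 160.56(T − 32.3)
4257.8 T = 38872 + 7189.6 + 135205 = 181266
T ≈ 42.57 °C, under the boiling point, so the assumption holds.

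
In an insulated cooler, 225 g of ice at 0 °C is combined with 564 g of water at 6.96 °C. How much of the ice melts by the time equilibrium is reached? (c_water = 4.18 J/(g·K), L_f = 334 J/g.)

Water can give up m c ΔT = 564×4.18×6.96 = 16408 J before reaching 0 °C.
Melting all 225 g of ice would need 225×334 = 75150 J.
Since 16408 < 75150 J, not all the ice melts; equilibrium is at 0 °C.
m_melted×334 = 16408  ⇒  m_melted ≈ 49.13 g.

m_melted ≈ 49.1 g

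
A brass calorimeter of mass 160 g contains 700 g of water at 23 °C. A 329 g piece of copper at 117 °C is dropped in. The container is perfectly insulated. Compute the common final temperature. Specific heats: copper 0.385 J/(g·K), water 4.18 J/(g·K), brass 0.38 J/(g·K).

With ΣQ=0 the equilibrium temperature is the m·c-weighted mean:
T_f = (126.67×117 + 2926×23 + 60.8×23) / (126.67 + 2926 + 60.8)
    = 83516 / 3113.5 ≈ 26.82 °C

T_f ≈ 26.8 °C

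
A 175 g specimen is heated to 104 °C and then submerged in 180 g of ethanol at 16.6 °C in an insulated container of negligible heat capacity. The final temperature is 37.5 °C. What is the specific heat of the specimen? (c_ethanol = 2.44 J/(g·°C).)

c ≈ 0.789 J/(g·°C)

Conservation of energy gives ΣQ = 0:
175·c·(37.5 − 104) + 180·2.44·(37.5 − 16.6) = 0
-11638 c = -9179.3
c = -9179.3/-11638 ≈ 0.7888 J/(g·°C)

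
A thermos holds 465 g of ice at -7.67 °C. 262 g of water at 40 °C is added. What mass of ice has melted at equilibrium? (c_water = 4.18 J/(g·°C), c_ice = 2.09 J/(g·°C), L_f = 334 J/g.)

m_melted ≈ 109 g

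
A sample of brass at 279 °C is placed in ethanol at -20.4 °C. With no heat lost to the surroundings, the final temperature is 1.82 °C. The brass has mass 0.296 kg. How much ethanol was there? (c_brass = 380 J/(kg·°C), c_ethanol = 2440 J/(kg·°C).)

|Q_brass| = |Q_ethanol|:
0.296·380·(279 − 1.82) = m·2440·(1.82 − (-20.4))
54217 m = 31177  ⇒  m ≈ 0.575 kg

m ≈ 0.575 kg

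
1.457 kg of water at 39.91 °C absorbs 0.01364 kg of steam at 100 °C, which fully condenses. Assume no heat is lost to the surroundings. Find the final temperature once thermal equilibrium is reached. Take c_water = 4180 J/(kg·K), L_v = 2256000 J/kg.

T_f ≈ 45.5 °C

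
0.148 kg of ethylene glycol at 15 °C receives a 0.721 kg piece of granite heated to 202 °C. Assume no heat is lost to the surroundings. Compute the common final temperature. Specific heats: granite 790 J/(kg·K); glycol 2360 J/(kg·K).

Setting the total heat transfer to zero:
0.721×790×(T − 202) + 0.148×2360×(T − 15) = 0
569.59(T − 202) + 349.28(T − 15) = 0
(569.59 + 349.28) T = 569.59×202 + 349.28×15
T = 120296 / 918.87 = 131 °C

T_f ≈ 130.9 °C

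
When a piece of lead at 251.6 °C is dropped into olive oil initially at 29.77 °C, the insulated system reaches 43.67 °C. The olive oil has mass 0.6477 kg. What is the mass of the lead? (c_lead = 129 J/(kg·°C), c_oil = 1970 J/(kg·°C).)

m ≈ 0.661 kg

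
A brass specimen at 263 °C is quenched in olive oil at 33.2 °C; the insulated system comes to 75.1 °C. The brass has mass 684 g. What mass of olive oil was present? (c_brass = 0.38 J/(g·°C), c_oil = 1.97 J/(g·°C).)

m ≈ 592 g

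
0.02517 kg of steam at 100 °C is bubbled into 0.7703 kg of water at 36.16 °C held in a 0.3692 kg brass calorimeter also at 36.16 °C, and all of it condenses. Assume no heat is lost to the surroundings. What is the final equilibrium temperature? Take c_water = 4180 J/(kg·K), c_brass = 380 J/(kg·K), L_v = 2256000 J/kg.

T_f ≈ 54.5 °C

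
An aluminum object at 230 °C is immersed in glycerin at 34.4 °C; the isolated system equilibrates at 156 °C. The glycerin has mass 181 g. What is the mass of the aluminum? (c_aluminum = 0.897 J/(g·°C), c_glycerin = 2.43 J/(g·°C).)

m ≈ 806 g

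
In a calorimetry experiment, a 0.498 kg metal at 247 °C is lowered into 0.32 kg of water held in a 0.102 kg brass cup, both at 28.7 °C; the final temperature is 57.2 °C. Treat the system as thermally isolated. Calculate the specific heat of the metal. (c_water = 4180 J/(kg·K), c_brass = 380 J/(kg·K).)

c ≈ 415 J/(kg·K)

Conservation of energy gives ΣQ = 0:
0.498·c·(57.2 − 247) + 0.32·4180·(57.2 − 28.7) + 0.102·380·(57.2 − 28.7) = 0
-94.52 c = -39226
c = -39226/-94.52 ≈ 415 J/(kg·K)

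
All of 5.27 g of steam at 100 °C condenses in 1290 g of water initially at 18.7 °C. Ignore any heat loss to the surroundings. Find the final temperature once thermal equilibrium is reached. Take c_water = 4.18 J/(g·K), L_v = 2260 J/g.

T_f ≈ 21.2 °C

Setting the total heat transfer to zero:
condense steam: −5.27·2260 = −11910; condensate cools 100→T: 5.27·4.18·(T − 100) = 22.03(T − 100); water warms: 1290·4.18·(T − 18.7) = 5392.2(T − 18.7)
5414.2 T = 11910 + 2202.9 + 100834 = 114947
T ≈ 21.23 °C (< 100 °C, so full condensation is consistent).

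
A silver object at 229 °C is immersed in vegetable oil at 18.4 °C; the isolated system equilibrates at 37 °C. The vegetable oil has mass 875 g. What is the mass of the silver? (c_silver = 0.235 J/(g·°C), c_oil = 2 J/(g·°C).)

Heat lost by the silver = heat gained by the oil:
m×0.235×(229 − 37) = 875×2×(37 − 18.4)
45.12 m = 32550  ⇒  m ≈ 721.4 g

m ≈ 721 g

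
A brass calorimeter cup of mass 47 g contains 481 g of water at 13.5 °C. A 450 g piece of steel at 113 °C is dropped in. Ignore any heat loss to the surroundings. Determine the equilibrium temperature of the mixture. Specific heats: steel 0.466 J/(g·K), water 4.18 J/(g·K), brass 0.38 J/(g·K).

T_f ≈ 22.8 °C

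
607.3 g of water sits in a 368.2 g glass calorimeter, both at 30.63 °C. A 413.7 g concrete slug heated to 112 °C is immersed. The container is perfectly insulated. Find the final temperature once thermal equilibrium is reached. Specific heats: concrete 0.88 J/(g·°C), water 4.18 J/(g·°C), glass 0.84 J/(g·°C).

Heat gained plus heat lost sum to zero:
413.7*0.88*(T − 112) + 607.3*4.18*(T − 30.63) + 368.2*0.84*(T − 30.63) = 0
3211.9 T = 128002
T ≈ 39.85 °C

T_f ≈ 39.9 °C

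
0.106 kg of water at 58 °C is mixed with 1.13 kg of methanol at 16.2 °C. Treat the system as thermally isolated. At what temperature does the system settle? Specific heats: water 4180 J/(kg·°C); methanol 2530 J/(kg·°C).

Let T be the final temperature. ΣQ_i = 0:
0.106*4180*(T − 58) + 1.13*2530*(T − 16.2) = 0
443.08(T − 58) + 2858.9(T − 16.2) = 0
3302 T = 72013
T = 72013/3302 ≈ 21.81 °C

T_f ≈ 21.8 °C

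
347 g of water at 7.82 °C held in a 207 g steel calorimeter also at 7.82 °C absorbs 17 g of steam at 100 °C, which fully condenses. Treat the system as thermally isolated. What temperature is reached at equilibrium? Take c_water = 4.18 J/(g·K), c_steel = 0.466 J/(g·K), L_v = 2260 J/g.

Let T be the final temperature. ΣQ_i = 0:
condense steam: −17·2260 = −38420
  condensate cools 100→T: 17·4.18·(T − 100) = 71.06(T − 100)
  original water: 1450.5(T − 7.82)
  steel cup: 207·0.466·(T − 7.82) = 96.46(T − 7.82)
1618 T = 38420 + 7106 + 12097 = 57623
T ≈ 35.61 °C (< 100 °C, so full condensation is consistent).

T_f ≈ 35.6 °C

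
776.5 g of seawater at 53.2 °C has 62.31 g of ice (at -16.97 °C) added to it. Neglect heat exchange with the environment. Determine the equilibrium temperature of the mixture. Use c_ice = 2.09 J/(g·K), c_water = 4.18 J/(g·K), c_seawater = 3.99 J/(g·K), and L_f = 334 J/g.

T_f ≈ 42.2 °C

Setting the total heat transfer to zero:
ice -16.97→0 °C: 62.31·2.09·16.97 = 2210; melt ice: 62.31·334 = 20812; warm the meltwater: 260.46 T; seawater: 3098.2(T − 53.2)
3358.7 T = 164826 − 23022 = 141805
T ≈ 42.22 °C — above 0 °C, consistent with complete melting.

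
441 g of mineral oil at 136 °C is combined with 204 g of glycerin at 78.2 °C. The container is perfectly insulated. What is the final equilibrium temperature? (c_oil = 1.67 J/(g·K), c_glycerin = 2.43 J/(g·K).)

T_f ≈ 112.7 °C

Taking heat into each body as positive, Σ m c ΔT = 0:
441·1.67·(T − 136) + 204·2.43·(T − 78.2) = 0
736.47(T − 136) + 495.72(T − 78.2) = 0
(736.47 + 495.72) T = 736.47·136 + 495.72·78.2
T = 138925/1232.2 ≈ 112.75 °C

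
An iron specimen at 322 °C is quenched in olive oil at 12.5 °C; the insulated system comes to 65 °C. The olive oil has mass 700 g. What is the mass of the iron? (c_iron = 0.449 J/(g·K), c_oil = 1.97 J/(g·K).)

m ≈ 627 g

|Q_iron| = |Q_oil|:
m×0.449×(322 − 65) = 700×1.97×(65 − 12.5)
115.39 m = 72398  ⇒  m ≈ 627.4 g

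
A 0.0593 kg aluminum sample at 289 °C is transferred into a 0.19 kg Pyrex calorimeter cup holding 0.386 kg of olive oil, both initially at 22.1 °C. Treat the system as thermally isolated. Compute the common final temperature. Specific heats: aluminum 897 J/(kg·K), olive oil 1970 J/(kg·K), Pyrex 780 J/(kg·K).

Let T be the final temperature. ΣQ_i = 0:
0.0593*897*(T − 289) + 0.386*1970*(T − 22.1) + 0.19*780*(T − 22.1) = 0
53.19(T − 289) + 760.42(T − 22.1) + 148.2(T − 22.1) = 0
961.81 T = 35453
T ≈ 36.86 °C

T_f ≈ 36.9 °C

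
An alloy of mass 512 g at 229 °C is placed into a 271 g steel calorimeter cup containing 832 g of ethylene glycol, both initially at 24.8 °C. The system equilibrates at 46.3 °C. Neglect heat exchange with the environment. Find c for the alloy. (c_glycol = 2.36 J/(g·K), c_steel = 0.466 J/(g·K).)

Net heat exchanged in the isolated system is zero:
512×c×(46.3 − 229) + 832×2.36×(46.3 − 24.8) + 271×0.466×(46.3 − 24.8) = 0
-93542 c = -44931
c = -44931/-93542 ≈ 0.4803 J/(g·K)

c ≈ 0.48 J/(g·K)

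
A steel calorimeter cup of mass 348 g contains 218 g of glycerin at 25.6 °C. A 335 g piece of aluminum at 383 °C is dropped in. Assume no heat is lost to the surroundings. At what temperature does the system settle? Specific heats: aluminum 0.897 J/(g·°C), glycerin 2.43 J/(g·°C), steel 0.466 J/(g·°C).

T_f ≈ 133.8 °C

Setting the total heat transfer to zero:
335*0.897*(T − 383) + 218*2.43*(T − 25.6) + 348*0.466*(T − 25.6) = 0
300.5(T − 383) + 529.74(T − 25.6) + 162.17(T − 25.6) = 0
(300.5 + 529.74 + 162.17) T = 300.5*383 + 529.74*25.6 + 162.17*25.6
T = 132802 / 992.4 = 134 °C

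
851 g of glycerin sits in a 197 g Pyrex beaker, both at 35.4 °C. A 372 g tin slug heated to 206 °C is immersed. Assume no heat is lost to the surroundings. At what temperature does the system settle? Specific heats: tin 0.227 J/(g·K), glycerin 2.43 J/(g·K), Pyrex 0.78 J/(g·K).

Heat gained plus heat lost sum to zero:
372·0.227·(T − 206) + 851·2.43·(T − 35.4) + 197·0.78·(T − 35.4) = 0
2306 T = 96040
T = 96040 / 2306 = 41.6 °C

T_f ≈ 41.6 °C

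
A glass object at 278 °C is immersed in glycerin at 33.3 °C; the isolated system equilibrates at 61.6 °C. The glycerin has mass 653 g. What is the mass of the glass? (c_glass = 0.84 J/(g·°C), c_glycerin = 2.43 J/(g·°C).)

m ≈ 247 g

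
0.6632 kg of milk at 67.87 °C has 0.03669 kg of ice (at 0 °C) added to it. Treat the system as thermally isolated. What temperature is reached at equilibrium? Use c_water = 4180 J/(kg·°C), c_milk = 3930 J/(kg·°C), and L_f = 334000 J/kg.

Energy balance with sensible and latent terms:
fusion: m_ice L_f = 0.03669·334000 = 12254; meltwater 0→T: 0.03669·4180·T = 153.36 T; milk cools: 0.6632·3930·(T − 67.87) = 2606.4(T − 67.87)
2759.7 T = 176895 − 12254 = 164640
T ≈ 59.66 °C — above 0 °C, consistent with complete melting.

T_f ≈ 59.7 °C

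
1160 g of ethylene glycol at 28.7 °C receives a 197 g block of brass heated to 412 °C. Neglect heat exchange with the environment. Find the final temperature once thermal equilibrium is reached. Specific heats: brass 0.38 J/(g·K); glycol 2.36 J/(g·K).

T_f ≈ 38.9 °C

Let T be the final temperature. ΣQ_i = 0:
197*0.38*(T − 412) + 1160*2.36*(T − 28.7) = 0
74.86(T − 412) + 2737.6(T − 28.7) = 0
2812.5 T = 109411
T = 109411/2812.5 ≈ 38.90 °C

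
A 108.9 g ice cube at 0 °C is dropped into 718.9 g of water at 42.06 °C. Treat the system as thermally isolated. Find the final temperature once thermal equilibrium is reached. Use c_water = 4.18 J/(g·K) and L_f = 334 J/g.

T_f ≈ 26.0 °C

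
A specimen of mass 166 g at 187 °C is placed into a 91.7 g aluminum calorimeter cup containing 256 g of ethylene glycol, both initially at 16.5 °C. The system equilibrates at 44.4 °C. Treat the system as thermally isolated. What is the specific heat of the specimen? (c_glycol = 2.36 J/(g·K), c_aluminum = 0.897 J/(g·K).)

c ≈ 0.809 J/(g·K)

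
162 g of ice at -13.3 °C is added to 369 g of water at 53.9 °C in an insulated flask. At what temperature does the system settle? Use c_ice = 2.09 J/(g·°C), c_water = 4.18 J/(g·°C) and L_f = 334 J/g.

T_f ≈ 11.0 °C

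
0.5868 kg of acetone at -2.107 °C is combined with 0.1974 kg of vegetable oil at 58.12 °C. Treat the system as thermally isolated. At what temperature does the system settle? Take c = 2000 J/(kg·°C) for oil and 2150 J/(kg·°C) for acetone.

T_f ≈ 12.2 °C

Set heat shed by the hot body equal to heat absorbed by the cold body:
0.1974·2000·(58.12 − T) = 0.5868·2150·(T − (-2.107))
394.8(58.12 − T) = 1261.6(T − (-2.107))
1656.4 T = 20288  ⇒  T ≈ 12.25 °C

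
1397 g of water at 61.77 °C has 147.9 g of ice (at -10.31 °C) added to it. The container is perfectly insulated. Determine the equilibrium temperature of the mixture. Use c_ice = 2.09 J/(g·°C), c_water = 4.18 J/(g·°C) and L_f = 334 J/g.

T_f ≈ 47.7 °C

Sum of m c ΔT and latent-heat terms is zero:
warm ice to 0 °C: 147.9×2.09×(0 − (-10.31)) = 3186.9
  melt ice: 147.9×334 = 49399
  warm the meltwater: 618.22 T
  water: 5839.5(T − 61.77)
6457.7 T = 360703 − 52586 = 308118
T ≈ 47.71 °C. Since T > 0 °C, the all-ice-melts assumption holds.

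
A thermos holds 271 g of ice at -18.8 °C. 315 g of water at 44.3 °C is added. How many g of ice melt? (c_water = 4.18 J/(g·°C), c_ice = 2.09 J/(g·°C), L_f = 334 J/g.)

m_melted ≈ 143 g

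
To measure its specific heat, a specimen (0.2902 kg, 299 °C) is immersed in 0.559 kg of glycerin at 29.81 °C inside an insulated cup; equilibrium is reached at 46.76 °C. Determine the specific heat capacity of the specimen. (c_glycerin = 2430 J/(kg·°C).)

c ≈ 315 J/(kg·°C)

Net heat exchanged in the isolated system is zero:
0.2902×c×(46.76 − 299) + 0.559×2430×(46.76 − 29.81) = 0
-73.2 c = -23024
c = -23024/-73.2 ≈ 314.5 J/(kg·°C)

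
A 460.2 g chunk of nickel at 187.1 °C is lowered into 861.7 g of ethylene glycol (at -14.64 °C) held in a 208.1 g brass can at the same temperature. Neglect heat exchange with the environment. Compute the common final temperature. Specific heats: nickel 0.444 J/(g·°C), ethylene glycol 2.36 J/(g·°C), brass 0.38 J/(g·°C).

T_f ≈ 3.2 °C

T_f = Σ m_i c_i T_i / Σ m_i c_i:
T_f = (204.33*187.1 + 2033.6*(-14.64) + 79.08*(-14.64)) / (204.33 + 2033.6 + 79.08)
    = 7300.1 / 2317 ≈ 3.15 °C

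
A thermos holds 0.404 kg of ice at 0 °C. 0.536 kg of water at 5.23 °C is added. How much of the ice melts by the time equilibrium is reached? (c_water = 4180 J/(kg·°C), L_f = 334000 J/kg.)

m_melted ≈ 0.0351 kg

Heat available from the water dropping to 0 °C: 0.536·4180·5.23 = 11718 J.
Melting all 0.404 kg of ice would need 0.404·334000 = 134936 J.
Since 11718 < 134936 J, not all the ice melts; equilibrium is at 0 °C.
Mass melted = 11718/334000 ≈ 0.03508 kg.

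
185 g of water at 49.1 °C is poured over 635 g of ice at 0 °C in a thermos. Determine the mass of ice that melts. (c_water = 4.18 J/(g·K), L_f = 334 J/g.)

m_melted ≈ 114 g

Heat available from the water dropping to 0 °C: 185×4.18×49.1 = 37969 J.
Fully melting the ice requires m_ice L_f = 635×334 = 212090 J.
Since 37969 < 212090 J, not all the ice melts; equilibrium is at 0 °C.
m_melt = 37969 / L_f = 113.7 g.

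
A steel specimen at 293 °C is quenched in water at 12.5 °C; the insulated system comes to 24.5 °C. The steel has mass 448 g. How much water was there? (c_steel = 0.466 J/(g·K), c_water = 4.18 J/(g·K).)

m ≈ 1120 g

Net heat exchanged in the isolated system is zero:
448×0.466×(24.5 − 293) + m×4.18×(24.5 − 12.5) = 0
50.16 m = 56054
m = 56054/50.16 ≈ 1118 g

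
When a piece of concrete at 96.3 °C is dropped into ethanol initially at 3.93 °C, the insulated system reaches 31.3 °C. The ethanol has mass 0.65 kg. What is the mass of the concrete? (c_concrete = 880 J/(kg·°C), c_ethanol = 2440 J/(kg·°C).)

|Q_concrete| = |Q_ethanol|:
m×880×(96.3 − 31.3) = 0.65×2440×(31.3 − 3.93)
57200 m = 43409  ⇒  m ≈ 0.7589 kg

m ≈ 0.759 kg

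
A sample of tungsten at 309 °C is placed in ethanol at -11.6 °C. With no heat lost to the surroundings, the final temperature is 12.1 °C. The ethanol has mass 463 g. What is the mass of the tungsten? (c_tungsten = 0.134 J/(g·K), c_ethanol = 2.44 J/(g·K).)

Setting the total heat transfer to zero:
m×0.134×(12.1 − 309) + 463×2.44×(12.1 − (-11.6)) = 0
-39.78 m = -26774
m = -26774/-39.78 ≈ 673 g

m ≈ 673 g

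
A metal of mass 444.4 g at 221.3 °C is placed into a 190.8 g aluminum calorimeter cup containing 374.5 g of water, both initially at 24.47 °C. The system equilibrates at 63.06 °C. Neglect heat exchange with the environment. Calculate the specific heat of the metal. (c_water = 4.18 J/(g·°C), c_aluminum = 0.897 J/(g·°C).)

c ≈ 0.953 J/(g·°C)

Setting the total heat transfer to zero:
444.4·c·(63.06 − 221.3) + 374.5·4.18·(63.06 − 24.47) + 190.8·0.897·(63.06 − 24.47) = 0
-70322 c = -67014
c = -67014/-70322 ≈ 0.953 J/(g·°C)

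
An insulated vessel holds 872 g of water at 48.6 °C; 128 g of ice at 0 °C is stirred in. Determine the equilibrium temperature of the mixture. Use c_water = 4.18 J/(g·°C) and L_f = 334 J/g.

Taking heat into each body as positive, Σ m c ΔT = 0:
melt ice: 128·334 = 42752; warm the meltwater: 535.04 T; water cools: 872·4.18·(T − 48.6) = 3645(T − 48.6)
4180 T = 177145 − 42752 = 134393
T ≈ 32.15 °C — above 0 °C, consistent with complete melting.

T_f ≈ 32.2 °C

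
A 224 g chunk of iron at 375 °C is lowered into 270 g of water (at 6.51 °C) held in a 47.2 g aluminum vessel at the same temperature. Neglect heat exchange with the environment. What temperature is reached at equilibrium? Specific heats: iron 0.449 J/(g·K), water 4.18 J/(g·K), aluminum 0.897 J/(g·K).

T_f ≈ 35.7 °C

Energy conservation, ΣQ = 0:
224*0.449*(T − 375) + 270*4.18*(T − 6.51) + 47.2*0.897*(T − 6.51) = 0
1271.5 T = 45339
T = 45339 / 1271.5 = 35.7 °C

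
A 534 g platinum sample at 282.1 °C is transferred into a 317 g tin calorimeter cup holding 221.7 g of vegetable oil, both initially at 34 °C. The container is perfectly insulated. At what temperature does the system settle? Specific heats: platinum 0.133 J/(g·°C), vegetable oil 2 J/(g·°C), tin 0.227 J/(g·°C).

Net heat exchanged in the isolated system is zero:
534*0.133*(T − 282.1) + 221.7*2*(T − 34) + 317*0.227*(T − 34) = 0
(71.02 + 443.4 + 71.96) T = 71.02*282.1 + 443.4*34 + 71.96*34
T ≈ 64.05 °C

T_f ≈ 64.0 °C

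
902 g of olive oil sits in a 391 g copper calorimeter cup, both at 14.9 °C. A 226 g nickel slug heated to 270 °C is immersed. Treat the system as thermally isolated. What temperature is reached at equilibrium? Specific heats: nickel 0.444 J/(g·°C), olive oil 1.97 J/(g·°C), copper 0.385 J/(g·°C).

T_f ≈ 27.5 °C

Energy conservation, ΣQ = 0:
226×0.444×(T − 270) + 902×1.97×(T − 14.9) + 391×0.385×(T − 14.9) = 0
(100.34 + 1776.9 + 150.53) T = 100.34×270 + 1776.9×14.9 + 150.53×14.9
T ≈ 27.52 °C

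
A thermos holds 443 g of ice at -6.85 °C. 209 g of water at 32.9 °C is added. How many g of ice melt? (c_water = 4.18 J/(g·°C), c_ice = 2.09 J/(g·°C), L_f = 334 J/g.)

m_melted ≈ 67.1 g

Cooling the water to 0 °C releases 209×4.18×32.9 = 28742 J.
Warming the ice to 0 °C takes 443×2.09×6.85 = 6342.2 J, leaving 22400 J for melting.
To melt every bit of ice: 443×334 = 147962 J.
That's not enough to melt it all — equilibrium is at 0 °C with ice remaining.
m_melt = 22400 / L_f = 67.07 g.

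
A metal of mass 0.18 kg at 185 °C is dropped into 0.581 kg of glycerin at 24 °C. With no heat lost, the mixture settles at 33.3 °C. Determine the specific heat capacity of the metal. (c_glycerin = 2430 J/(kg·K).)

c ≈ 481 J/(kg·K)

Net heat exchanged in the isolated system is zero:
0.18×c×(33.3 − 185) + 0.581×2430×(33.3 − 24) = 0
-27.31 c = -13130
c = -13130/-27.31 ≈ 480.8 J/(kg·K)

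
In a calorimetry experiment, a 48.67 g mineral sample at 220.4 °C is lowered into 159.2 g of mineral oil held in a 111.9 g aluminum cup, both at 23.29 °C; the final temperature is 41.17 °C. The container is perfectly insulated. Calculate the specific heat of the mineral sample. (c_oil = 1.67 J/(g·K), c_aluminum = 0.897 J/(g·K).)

Conservation of energy gives ΣQ = 0:
48.67·c·(41.17 − 220.4) + 159.2·1.67·(41.17 − 23.29) + 111.9·0.897·(41.17 − 23.29) = 0
-8723.1 c = -6548.3
c = -6548.3/-8723.1 ≈ 0.7507 J/(g·K)

c ≈ 0.751 J/(g·K)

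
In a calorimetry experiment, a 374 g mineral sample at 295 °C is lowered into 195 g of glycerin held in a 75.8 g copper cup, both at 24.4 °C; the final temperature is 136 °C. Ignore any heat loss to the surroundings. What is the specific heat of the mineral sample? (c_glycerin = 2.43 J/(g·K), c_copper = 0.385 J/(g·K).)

Taking heat into each body as positive, Σ m c ΔT = 0:
374×c×(136 − 295) + 195×2.43×(136 − 24.4) + 75.8×0.385×(136 − 24.4) = 0
-59466 c = -56138
c = -56138/-59466 ≈ 0.944 J/(g·K)

c ≈ 0.944 J/(g·K)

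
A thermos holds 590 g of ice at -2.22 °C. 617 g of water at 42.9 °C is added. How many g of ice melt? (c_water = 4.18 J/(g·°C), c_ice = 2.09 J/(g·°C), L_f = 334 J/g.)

Water can give up m c ΔT = 617·4.18·42.9 = 110642 J before reaching 0 °C.
Warming the ice to 0 °C takes 590·2.09·2.22 = 2737.5 J, leaving 107904 J for melting.
Melting all 590 g of ice would need 590·334 = 197060 J.
That's not enough to melt it all — equilibrium is at 0 °C with ice remaining.
Mass melted = 107904/334 ≈ 323.1 g.

m_melted ≈ 323 g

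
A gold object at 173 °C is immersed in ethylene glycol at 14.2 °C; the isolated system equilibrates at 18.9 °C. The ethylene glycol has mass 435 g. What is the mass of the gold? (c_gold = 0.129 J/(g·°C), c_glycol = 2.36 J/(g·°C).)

m ≈ 243 g

Taking heat into each body as positive, Σ m c ΔT = 0:
m·0.129·(18.9 − 173) + 435·2.36·(18.9 − 14.2) = 0
-19.88 m = -4825
m = -4825/-19.88 ≈ 242.7 g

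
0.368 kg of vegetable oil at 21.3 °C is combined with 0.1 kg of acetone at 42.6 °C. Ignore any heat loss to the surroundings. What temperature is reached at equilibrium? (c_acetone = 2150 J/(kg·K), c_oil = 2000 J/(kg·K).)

T_f ≈ 26.1 °C

Taking heat into each body as positive, Σ m c ΔT = 0:
0.1·2150·(T − 42.6) + 0.368·2000·(T − 21.3) = 0
(215 + 736) T = 215·42.6 + 736·21.3
T = 24836 / 951 = 26.1 °C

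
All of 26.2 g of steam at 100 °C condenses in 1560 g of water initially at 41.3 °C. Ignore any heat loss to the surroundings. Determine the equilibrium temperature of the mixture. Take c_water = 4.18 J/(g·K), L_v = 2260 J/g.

Let T be the final temperature. ΣQ_i = 0:
condense steam: −26.2·2260 = −59212
  condensate cools 100→T: 26.2·4.18·(T − 100) = 109.52(T − 100)
  water warms: 1560·4.18·(T − 41.3) = 6520.8(T − 41.3)
6630.3 T = 59212 + 10952 + 269309 = 339473
T ≈ 51.20 °C — below 100 °C, confirming all the steam condensed.

T_f ≈ 51.2 °C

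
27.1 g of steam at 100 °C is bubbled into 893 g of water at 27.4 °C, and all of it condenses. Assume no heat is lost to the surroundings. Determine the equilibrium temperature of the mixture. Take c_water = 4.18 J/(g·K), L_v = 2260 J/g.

T_f ≈ 45.5 °C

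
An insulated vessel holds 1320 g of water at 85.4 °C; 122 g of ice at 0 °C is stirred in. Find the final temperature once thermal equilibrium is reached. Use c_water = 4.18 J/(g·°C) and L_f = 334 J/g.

Net heat exchanged in the isolated system is zero:
melt ice: 122×334 = 40748; meltwater 0→T: 122×4.18×T = 509.96 T; water cools: 1320×4.18×(T − 85.4) = 5517.6(T − 85.4)
6027.6 T = 471203 − 40748 = 430455
T ≈ 71.41 °C — above 0 °C, consistent with complete melting.

T_f ≈ 71.4 °C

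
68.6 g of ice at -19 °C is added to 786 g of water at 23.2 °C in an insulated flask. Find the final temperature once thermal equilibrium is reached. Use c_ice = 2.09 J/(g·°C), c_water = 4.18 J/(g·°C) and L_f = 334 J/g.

T_f ≈ 14.2 °C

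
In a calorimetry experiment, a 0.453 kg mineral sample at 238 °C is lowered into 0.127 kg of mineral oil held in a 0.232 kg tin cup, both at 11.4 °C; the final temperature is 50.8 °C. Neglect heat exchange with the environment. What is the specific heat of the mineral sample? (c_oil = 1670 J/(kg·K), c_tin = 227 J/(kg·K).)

Taking heat into each body as positive, Σ m c ΔT = 0:
0.453·c·(50.8 − 238) + 0.127·1670·(50.8 − 11.4) + 0.232·227·(50.8 − 11.4) = 0
-84.8 c = -10431
c = -10431/-84.8 ≈ 123 J/(kg·K)

c ≈ 123 J/(kg·K)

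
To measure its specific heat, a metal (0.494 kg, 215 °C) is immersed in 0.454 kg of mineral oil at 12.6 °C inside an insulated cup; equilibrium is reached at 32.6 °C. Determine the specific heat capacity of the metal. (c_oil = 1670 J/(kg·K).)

c ≈ 168 J/(kg·K)

m_s c (T_s − T_f) = m_oil c_oil (T_f − T_0):
0.494×c×(215 − 32.6) = 0.454×1670×(32.6 − 12.6)
90.11 c = 15164  ⇒  c ≈ 168.3 J/(kg·K)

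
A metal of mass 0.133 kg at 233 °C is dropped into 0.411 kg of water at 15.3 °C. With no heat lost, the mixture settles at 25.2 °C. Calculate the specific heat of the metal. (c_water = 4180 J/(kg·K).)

c ≈ 615 J/(kg·K)

Taking heat into each body as positive, Σ m c ΔT = 0:
0.133·c·(25.2 − 233) + 0.411·4180·(25.2 − 15.3) = 0
-27.64 c = -17008
c = -17008/-27.64 ≈ 615.4 J/(kg·K)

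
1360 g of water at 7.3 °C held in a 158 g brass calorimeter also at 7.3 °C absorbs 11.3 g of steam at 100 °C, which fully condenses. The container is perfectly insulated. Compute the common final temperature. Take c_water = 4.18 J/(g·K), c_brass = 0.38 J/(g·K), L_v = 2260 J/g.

T_f ≈ 12.5 °C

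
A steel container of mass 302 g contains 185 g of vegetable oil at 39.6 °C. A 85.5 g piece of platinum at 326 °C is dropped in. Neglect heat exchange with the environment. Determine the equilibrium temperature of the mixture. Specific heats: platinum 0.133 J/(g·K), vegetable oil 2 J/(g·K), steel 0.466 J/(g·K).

T_f ≈ 45.8 °C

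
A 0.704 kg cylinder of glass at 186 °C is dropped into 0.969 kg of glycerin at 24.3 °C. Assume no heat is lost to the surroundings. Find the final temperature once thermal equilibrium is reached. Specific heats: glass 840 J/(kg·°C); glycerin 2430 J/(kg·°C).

T_f ≈ 56.8 °C

Setting the total heat transfer to zero:
0.704*840*(T − 186) + 0.969*2430*(T − 24.3) = 0
591.36(T − 186) + 2354.7(T − 24.3) = 0
2946 T = 167211
T = 167211 / 2946 = 56.8 °C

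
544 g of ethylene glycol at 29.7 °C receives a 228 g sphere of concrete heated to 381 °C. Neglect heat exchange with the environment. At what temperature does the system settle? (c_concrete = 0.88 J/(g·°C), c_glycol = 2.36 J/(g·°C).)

Heat lost by the concrete equals heat gained by the glycol:
228×0.88×(381 − T) = 544×2.36×(T − 29.7)
200.64(381 − T) = 1283.8(T − 29.7)
1484.5 T = 114574  ⇒  T ≈ 77.18 °C

T_f ≈ 77.2 °C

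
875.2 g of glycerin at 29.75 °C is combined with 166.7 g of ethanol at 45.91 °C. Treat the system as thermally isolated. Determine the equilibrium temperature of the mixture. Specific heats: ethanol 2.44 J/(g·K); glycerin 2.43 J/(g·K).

T_f ≈ 32.3 °C

Setting the total heat transfer to zero:
166.7×2.44×(T − 45.91) + 875.2×2.43×(T − 29.75) = 0
406.75(T − 45.91) + 2126.7(T − 29.75) = 0
(406.75 + 2126.7) T = 406.75×45.91 + 2126.7×29.75
T ≈ 32.34 °C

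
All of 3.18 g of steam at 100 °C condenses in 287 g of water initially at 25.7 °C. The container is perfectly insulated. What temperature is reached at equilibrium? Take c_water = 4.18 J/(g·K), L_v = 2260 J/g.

Heat gained plus heat lost sum to zero:
condense steam: −3.18·2260 = −7186.8; condensed water 100 °C→T: 13.29(T − 100); water warms: 287·4.18·(T − 25.7) = 1199.7(T − 25.7)
1213 T = 7186.8 + 1329.2 + 30831 = 39347
T ≈ 32.44 °C — below 100 °C, confirming all the steam condensed.

T_f ≈ 32.4 °C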